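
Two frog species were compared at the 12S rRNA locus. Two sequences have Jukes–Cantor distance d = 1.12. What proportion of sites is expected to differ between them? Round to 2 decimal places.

p = (3/4)(1 − e^(−4d/3)) = 0.75 × (1 − e^(-1.493333)) = 0.75 × (1 − 0.224623) = 0.581533.

0.58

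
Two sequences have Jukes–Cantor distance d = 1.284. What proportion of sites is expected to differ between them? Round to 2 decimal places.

0.61

p = (3/4)(1 − e^(−4d/3)) = 0.75 × (1 − e^(-1.712)) = 0.75 × (1 − 0.180504) = 0.614622.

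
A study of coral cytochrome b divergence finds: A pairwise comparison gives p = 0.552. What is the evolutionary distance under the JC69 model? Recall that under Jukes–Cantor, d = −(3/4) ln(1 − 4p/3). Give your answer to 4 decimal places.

d = −(3/4) ln(1 − 4p/3) = −0.75 ln(1 − 0.736) = −0.75 ln(0.264)
  = −0.75 × (-1.331806) = 0.998855 substitutions/site.

0.9989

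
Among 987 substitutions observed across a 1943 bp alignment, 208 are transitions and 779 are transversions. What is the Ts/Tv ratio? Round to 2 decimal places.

0.27

R = 208/779 = 0.267008… ≈ 0.27 (to 2 d.p.).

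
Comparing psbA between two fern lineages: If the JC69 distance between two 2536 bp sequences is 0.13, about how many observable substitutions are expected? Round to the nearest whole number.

Invert JC69: p = (3/4)(1 − e^(−4d/3)) = 0.75 × (1 − e^(-0.173333)) = 0.75 × (1 − 0.840858) = 0.119357.
Expected differing sites = pL ≈ 0.119357 × 2536 = 302.689352 ≈ 303.

303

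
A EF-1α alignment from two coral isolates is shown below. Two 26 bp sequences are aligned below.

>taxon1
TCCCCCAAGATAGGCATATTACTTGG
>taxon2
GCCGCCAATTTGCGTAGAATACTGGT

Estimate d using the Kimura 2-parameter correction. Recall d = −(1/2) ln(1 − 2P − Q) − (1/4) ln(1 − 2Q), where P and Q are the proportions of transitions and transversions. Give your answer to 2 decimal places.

0.64

Of 26 sites, 2 differences are transitions and 9 are transversions, so P = 2/26 ≈ 0.076923 and Q = 9/26 ≈ 0.346154.
Under the Kimura two-parameter model, d = −½ ln(1 − 2P − Q) − ¼ ln(1 − 2Q).
1 − 2P − Q = 0.5, giving −½ ln(0.5) = 0.346574.
1 − 2Q = 0.307692, giving −¼ ln(0.307692) = 0.294664.
d = 0.346574 + 0.294664 = 0.641238.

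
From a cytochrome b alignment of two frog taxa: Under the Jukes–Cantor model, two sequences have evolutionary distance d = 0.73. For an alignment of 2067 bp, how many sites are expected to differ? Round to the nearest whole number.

Invert JC69: p = (3/4)(1 − e^(−4d/3)) = 0.75 × (1 − e^(-0.973333)) = 0.75 × (1 − 0.377822) = 0.466634.
Expected differing sites = pL ≈ 0.466634 × 2067 = 964.532478 ≈ 965.

965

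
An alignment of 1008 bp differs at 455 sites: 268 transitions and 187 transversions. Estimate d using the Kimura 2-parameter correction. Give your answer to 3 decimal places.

P = 268/1008 ≈ 0.265873 and Q = 187/1008 ≈ 0.185516.
Under the Kimura two-parameter model, d = −½ ln(1 − 2P − Q) − ¼ ln(1 − 2Q).
1 − 2P − Q = 0.282738, giving −½ ln(0.282738) = 0.631617.
1 − 2Q = 0.628968, giving −¼ ln(0.628968) = 0.115919.
d = 0.631617 + 0.115919 = 0.747536.

0.748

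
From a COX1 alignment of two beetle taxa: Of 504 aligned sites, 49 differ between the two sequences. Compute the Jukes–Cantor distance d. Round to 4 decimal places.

p = 49/504 ≈ 0.097222.
d = −(3/4) ln(1 − 4p/3) = −0.75 ln(1 − 0.129629) = −0.75 ln(0.870371)
  = −0.75 × (-0.138836) = 0.104127 substitutions/site.

0.1041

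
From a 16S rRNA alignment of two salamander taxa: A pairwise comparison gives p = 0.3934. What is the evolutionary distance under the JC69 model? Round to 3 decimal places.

0.558

d = −(3/4) ln(1 − 4p/3) = −0.75 ln(1 − 0.524533) = −0.75 ln(0.475467)
  = −0.75 × (-0.743458) = 0.557594 substitutions/site.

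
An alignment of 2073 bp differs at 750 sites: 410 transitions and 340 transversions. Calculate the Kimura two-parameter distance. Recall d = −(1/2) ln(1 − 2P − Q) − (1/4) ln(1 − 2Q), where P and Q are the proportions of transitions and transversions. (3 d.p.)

P = 410/2073 ≈ 0.197781 and Q = 340/2073 ≈ 0.164014.
Under the Kimura two-parameter model, d = −½ ln(1 − 2P − Q) − ¼ ln(1 − 2Q).
1 − 2P − Q = 0.440424, giving −½ ln(0.440424) = 0.410009.
1 − 2Q = 0.671972, giving −¼ ln(0.671972) = 0.099385.
d = 0.410009 + 0.099385 = 0.509394.

0.509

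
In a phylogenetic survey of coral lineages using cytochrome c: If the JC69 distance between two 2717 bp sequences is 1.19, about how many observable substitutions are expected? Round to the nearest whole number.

Invert JC69: p = (3/4)(1 − e^(−4d/3)) = 0.75 × (1 − e^(-1.586667)) = 0.75 × (1 − 0.204606) = 0.596546.
Expected differing sites = pL ≈ 0.596546 × 2717 = 1620.815482 ≈ 1621.

1621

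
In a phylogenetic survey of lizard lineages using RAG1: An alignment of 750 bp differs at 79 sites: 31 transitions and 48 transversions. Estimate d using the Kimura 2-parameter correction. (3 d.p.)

P = 31/750 ≈ 0.041333 and Q = 48/750 = 0.064.
Under the Kimura two-parameter model, d = −½ ln(1 − 2P − Q) − ¼ ln(1 − 2Q).
1 − 2P − Q = 0.853334, giving −½ ln(0.853334) = 0.079302.
1 − 2Q = 0.872, giving −¼ ln(0.872) = 0.034241.
d = 0.079302 + 0.034241 = 0.113543.

0.114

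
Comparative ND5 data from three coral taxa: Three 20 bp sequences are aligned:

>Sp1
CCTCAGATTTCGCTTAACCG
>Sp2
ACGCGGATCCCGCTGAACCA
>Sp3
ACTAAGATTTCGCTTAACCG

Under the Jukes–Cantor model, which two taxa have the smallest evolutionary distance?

Sp1 and Sp3

Sp1–Sp2: 7/20 differ, p = 0.350, d = 0.471.
Sp1–Sp3: 2/20 differ, p = 0.100, d = 0.107.
Sp2–Sp3: 7/20 differ, p = 0.350, d = 0.471.
The smallest distance is between Sp1 and Sp3.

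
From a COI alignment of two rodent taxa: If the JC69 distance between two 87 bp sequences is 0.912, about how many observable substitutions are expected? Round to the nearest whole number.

Invert JC69: p = (3/4)(1 − e^(−4d/3)) = 0.75 × (1 − e^(-1.216)) = 0.75 × (1 − 0.296413) = 0.527690.
Expected differing sites = pL ≈ 0.527690 × 87 = 45.90903 ≈ 46.

46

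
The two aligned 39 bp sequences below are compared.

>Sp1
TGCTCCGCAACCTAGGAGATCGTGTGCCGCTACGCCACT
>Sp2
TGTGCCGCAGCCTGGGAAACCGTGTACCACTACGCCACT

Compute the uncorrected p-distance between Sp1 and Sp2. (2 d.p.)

The sequences differ at 8 of 39 positions (sites 3, 4, 10, 14, 18, 20, 26, 29).
p = 8/39 = 0.205128… ≈ 0.21 (to 2 d.p.).

0.21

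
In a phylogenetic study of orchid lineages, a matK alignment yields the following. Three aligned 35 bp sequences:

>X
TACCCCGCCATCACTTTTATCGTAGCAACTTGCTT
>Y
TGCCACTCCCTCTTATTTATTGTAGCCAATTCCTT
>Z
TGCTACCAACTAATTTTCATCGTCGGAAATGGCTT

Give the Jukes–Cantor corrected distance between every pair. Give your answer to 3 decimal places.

d(X,Y) = 0.407, d(X,Z) = 0.572, d(Y,Z) = 0.572

X–Y: 11/35 sites differ → p ≈ 0.314286, d = −0.75 ln(1 − 0.419048) = 0.407315 ≈ 0.407.
X–Z: 14/35 sites differ → p = 0.4, d = −0.75 ln(1 − 0.533333) = 0.571605 ≈ 0.572.
Y–Z: 14/35 sites differ → p = 0.4, d = −0.75 ln(1 − 0.533333) = 0.571605 ≈ 0.572.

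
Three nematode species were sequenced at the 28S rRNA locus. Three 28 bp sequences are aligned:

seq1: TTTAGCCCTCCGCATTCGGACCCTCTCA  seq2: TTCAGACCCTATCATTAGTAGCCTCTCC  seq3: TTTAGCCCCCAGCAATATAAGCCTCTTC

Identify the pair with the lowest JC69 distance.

seq1–seq2: 10/28 differ, p = 0.357, d = 0.485.
seq1–seq3: 9/28 differ, p = 0.321, d = 0.420.
seq2–seq3: 8/28 differ, p = 0.286, d = 0.360.
The smallest distance is between seq2 and seq3.

seq2 and seq3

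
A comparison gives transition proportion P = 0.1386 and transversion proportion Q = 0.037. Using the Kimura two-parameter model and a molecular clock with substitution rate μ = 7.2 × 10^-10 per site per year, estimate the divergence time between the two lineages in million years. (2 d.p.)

144.31

Under the Kimura two-parameter model, d = −½ ln(1 − 2P − Q) − ¼ ln(1 − 2Q).
1 − 2P − Q = 0.6858, giving −½ ln(0.6858) = 0.188585.
1 − 2Q = 0.926, giving −¼ ln(0.926) = 0.019220.
d = 0.188585 + 0.019220 = 0.207805.
Under a molecular clock d = 2μt, so t = d/(2μ) = 0.207805 / (2 × 7.2 × 10^-10) = 144.31 million years.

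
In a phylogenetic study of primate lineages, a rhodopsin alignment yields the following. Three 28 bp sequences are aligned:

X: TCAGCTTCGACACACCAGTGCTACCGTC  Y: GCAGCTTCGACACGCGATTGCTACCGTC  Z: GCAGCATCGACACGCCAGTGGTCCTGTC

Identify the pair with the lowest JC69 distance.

X and Y

X–Y: 4/28 differ, p = 0.143, d = 0.158.
X–Z: 6/28 differ, p = 0.214, d = 0.252.
Y–Z: 6/28 differ, p = 0.214, d = 0.252.
The smallest distance is between X and Y.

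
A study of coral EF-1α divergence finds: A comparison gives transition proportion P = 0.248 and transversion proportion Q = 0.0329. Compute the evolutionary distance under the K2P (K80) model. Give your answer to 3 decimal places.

0.393

Under the Kimura two-parameter model, d = −½ ln(1 − 2P − Q) − ¼ ln(1 − 2Q).
1 − 2P − Q = 0.4711, giving −½ ln(0.4711) = 0.376342.
1 − 2Q = 0.9342, giving −¼ ln(0.9342) = 0.017016.
d = 0.376342 + 0.017016 = 0.393358.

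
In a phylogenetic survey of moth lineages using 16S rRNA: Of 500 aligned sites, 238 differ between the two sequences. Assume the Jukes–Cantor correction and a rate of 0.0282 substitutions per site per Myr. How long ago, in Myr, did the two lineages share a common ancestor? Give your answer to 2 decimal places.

p = 238/500 = 0.476.
d = −(3/4) ln(1 − 4p/3) = −0.75 ln(1 − 0.634667) = −0.75 ln(0.365333)
  = −0.75 × (-1.006946) = 0.755210 substitutions/site.
Under a molecular clock d = 2μt, so t = d/(2μ) = 0.755210 / (2 × 0.0282) = 13.39 Myr.

13.39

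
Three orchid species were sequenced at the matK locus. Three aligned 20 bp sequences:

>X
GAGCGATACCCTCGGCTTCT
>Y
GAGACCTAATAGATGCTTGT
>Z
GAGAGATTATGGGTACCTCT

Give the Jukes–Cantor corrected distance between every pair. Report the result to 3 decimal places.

X–Y: 10/20 sites differ → p = 0.5, d = −0.75 ln(1 − 0.666667) = 0.823960 ≈ 0.824.
X–Z: 10/20 sites differ → p = 0.5, d = −0.75 ln(1 − 0.666667) = 0.823960 ≈ 0.824.
Y–Z: 8/20 sites differ → p = 0.4, d = −0.75 ln(1 − 0.533333) = 0.571605 ≈ 0.572.

d(X,Y) = 0.824, d(X,Z) = 0.824, d(Y,Z) = 0.572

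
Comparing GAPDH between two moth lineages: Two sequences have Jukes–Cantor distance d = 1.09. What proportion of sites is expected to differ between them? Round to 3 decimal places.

0.575

p = (3/4)(1 − e^(−4d/3)) = 0.75 × (1 − e^(-1.453333)) = 0.75 × (1 − 0.233790) = 0.574658.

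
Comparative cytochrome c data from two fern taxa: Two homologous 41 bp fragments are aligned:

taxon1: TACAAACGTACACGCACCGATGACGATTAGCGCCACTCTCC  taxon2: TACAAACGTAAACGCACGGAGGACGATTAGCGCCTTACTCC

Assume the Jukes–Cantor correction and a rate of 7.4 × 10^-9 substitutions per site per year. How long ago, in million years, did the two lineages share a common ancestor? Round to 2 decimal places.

The sequences differ at 6 of 41 sites (11, 18, 21, 35, 36, 37), so p = 6/41 ≈ 0.146341.
d = −(3/4) ln(1 − 4p/3) = −0.75 ln(1 − 0.195121) = −0.75 ln(0.804879)
  = −0.75 × (-0.217063) = 0.162797 substitutions/site.
Under a molecular clock d = 2μt, so t = d/(2μ) = 0.162797 / (2 × 7.4 × 10^-9) = 11.00 million years.

11.00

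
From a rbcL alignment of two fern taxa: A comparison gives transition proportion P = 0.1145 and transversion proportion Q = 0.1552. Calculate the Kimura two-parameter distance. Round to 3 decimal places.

Under the Kimura two-parameter model, d = −½ ln(1 − 2P − Q) − ¼ ln(1 − 2Q).
1 − 2P − Q = 0.6158, giving −½ ln(0.6158) = 0.242417.
1 − 2Q = 0.6896, giving −¼ ln(0.6896) = 0.092911.
d = 0.242417 + 0.092911 = 0.335328.

0.335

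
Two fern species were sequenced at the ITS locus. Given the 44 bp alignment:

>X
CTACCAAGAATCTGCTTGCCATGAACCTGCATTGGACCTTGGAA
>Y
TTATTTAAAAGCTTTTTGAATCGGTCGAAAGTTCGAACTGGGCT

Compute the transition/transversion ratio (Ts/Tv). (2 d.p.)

Transitions are A↔G and C↔T; transversions are all other mismatches.
Transitions: 9. Transversions: 15.
R = 9/15 = 0.60.

0.60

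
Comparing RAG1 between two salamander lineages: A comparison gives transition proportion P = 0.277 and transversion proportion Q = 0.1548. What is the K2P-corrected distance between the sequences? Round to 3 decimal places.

Under the Kimura two-parameter model, d = −½ ln(1 − 2P − Q) − ¼ ln(1 − 2Q).
1 − 2P − Q = 0.2912, giving −½ ln(0.2912) = 0.616872.
1 − 2Q = 0.6904, giving −¼ ln(0.6904) = 0.092621.
d = 0.616872 + 0.092621 = 0.709493.

0.709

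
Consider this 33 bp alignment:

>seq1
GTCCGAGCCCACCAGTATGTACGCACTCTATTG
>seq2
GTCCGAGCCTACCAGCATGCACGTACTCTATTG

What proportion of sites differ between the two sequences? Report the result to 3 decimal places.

The sequences differ at 4 of 33 positions (sites 10, 16, 20, 24).
p = 4/33 = 0.121212… ≈ 0.121 (to 3 d.p.).

0.121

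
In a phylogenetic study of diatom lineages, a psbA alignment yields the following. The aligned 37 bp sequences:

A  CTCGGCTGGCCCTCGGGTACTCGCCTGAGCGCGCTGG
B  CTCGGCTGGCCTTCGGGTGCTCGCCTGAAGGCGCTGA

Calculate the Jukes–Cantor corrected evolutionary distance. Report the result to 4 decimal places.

0.1490

The sequences differ at 5 of 37 sites (12, 19, 29, 30, 37), so p = 5/37 ≈ 0.135135.
d = −(3/4) ln(1 − 4p/3) = −0.75 ln(1 − 0.18018) = −0.75 ln(0.81982)
  = −0.75 × (-0.198670) = 0.149003 substitutions/site.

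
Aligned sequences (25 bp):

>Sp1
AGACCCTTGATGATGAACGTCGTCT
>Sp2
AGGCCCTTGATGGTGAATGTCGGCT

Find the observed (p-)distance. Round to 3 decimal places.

0.160

The sequences differ at 4 of 25 positions (sites 3, 13, 18, 23).
p = 4/25 = 0.160.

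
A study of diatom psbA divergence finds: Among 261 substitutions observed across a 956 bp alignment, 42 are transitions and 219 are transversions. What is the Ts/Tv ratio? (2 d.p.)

0.19

R = 42/219 = 0.191780… ≈ 0.19 (to 2 d.p.).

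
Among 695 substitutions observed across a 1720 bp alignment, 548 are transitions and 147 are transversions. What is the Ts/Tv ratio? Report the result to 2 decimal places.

3.73

R = 548/147 = 3.727891… ≈ 3.73 (to 2 d.p.).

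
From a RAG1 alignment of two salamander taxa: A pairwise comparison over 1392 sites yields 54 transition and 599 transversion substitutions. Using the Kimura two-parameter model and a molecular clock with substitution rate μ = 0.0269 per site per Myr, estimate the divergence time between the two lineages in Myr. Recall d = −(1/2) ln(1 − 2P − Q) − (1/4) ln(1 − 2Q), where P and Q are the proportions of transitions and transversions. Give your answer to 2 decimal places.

15.75

P = 54/1392 ≈ 0.038793 and Q = 599/1392 ≈ 0.430316.
Under the Kimura two-parameter model, d = −½ ln(1 − 2P − Q) − ¼ ln(1 − 2Q).
1 − 2P − Q = 0.492098, giving −½ ln(0.492098) = 0.354539.
1 − 2Q = 0.139368, giving −¼ ln(0.139368) = 0.492659.
d = 0.354539 + 0.492659 = 0.847198.
Under a molecular clock d = 2μt, so t = d/(2μ) = 0.847198 / (2 × 0.0269) = 15.75 Myr.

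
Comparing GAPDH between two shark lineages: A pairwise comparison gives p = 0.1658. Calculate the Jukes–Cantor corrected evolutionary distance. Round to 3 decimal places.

d = −(3/4) ln(1 − 4p/3) = −0.75 ln(1 − 0.221067) = −0.75 ln(0.778933)
  = −0.75 × (-0.249830) = 0.187373 substitutions/site.

0.187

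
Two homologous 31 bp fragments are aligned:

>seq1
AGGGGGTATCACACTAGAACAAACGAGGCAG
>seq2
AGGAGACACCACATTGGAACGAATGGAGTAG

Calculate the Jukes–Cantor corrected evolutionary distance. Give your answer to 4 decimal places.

The sequences differ at 11 of 31 sites, so p = 11/31 ≈ 0.354839.
d = −(3/4) ln(1 − 4p/3) = −0.75 ln(1 − 0.473119) = −0.75 ln(0.526881)
  = −0.75 × (-0.640781) = 0.480586 substitutions/site.

0.4806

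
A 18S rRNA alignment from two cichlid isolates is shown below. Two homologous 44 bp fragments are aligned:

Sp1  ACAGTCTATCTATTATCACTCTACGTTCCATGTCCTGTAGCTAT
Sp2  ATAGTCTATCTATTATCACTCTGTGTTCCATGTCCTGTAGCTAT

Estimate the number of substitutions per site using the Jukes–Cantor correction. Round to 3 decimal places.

The sequences differ at 3 of 44 sites (2, 23, 24), so p = 3/44 ≈ 0.068182.
d = −(3/4) ln(1 − 4p/3) = −0.75 ln(1 − 0.090909) = −0.75 ln(0.909091)
  = −0.75 × (-0.095310) = 0.071483 substitutions/site.

0.071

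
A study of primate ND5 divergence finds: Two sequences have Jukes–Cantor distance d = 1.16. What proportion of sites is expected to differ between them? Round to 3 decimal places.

p = (3/4)(1 − e^(−4d/3)) = 0.75 × (1 − e^(-1.546667)) = 0.75 × (1 − 0.212957) = 0.590282.

0.590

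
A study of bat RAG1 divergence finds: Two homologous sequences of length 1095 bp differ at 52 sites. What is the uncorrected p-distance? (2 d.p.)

0.05

p = 52/1095 = 0.047488… ≈ 0.05 (to 2 d.p.).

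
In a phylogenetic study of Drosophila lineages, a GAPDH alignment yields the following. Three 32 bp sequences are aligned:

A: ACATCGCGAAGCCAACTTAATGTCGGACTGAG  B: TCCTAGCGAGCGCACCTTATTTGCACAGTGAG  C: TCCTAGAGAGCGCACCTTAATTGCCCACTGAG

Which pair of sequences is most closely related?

B and C

A–B: 13/32 differ, p = 0.406, d = 0.585.
A–C: 12/32 differ, p = 0.375, d = 0.520.
B–C: 4/32 differ, p = 0.125, d = 0.137.
The smallest distance is between B and C.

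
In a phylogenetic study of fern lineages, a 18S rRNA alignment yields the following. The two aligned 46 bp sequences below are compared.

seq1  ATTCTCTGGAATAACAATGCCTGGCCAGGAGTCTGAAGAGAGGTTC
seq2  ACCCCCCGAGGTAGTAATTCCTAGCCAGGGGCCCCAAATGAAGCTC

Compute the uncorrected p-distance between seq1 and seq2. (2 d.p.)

The sequences differ at 19 of 46 positions.
p = 19/46 = 0.413043… ≈ 0.41 (to 2 d.p.).

0.41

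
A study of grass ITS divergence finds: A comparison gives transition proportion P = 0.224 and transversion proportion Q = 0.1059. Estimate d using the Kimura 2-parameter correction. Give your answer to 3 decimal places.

0.463

Under the Kimura two-parameter model, d = −½ ln(1 − 2P − Q) − ¼ ln(1 − 2Q).
1 − 2P − Q = 0.4461, giving −½ ln(0.4461) = 0.403606.
1 − 2Q = 0.7882, giving −¼ ln(0.7882) = 0.059501.
d = 0.403606 + 0.059501 = 0.463107.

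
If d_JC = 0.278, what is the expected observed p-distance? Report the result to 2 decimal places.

p = (3/4)(1 − e^(−4d/3)) = 0.75 × (1 − e^(-0.370667)) = 0.75 × (1 − 0.690274) = 0.232295.

0.23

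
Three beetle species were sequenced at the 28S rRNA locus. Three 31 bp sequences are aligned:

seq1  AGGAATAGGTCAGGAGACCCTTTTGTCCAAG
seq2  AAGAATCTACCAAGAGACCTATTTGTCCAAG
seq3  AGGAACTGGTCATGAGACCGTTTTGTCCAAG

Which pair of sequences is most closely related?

seq1–seq2: 8/31 differ, p = 0.258, d = 0.316.
seq1–seq3: 4/31 differ, p = 0.129, d = 0.142.
seq2–seq3: 9/31 differ, p = 0.290, d = 0.367.
The smallest distance is between seq1 and seq3.

seq1 and seq3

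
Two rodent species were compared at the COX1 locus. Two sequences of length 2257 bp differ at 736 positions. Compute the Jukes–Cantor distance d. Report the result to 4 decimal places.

0.4279

p = 736/2257 ≈ 0.326097.
d = −(3/4) ln(1 − 4p/3) = −0.75 ln(1 − 0.434796) = −0.75 ln(0.565204)
  = −0.75 × (-0.570569) = 0.427927 substitutions/site.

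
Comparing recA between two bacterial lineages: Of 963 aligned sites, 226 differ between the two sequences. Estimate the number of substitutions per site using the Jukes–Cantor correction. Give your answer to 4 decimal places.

p = 226/963 ≈ 0.234683.
d = −(3/4) ln(1 − 4p/3) = −0.75 ln(1 − 0.312911) = −0.75 ln(0.687089)
  = −0.75 × (-0.375291) = 0.281468 substitutions/site.

0.2815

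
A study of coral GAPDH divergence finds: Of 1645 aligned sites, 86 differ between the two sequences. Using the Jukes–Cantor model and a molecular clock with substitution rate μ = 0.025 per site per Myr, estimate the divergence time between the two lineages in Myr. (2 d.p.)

1.08

p = 86/1645 ≈ 0.05228.
d = −(3/4) ln(1 − 4p/3) = −0.75 ln(1 − 0.069707) = −0.75 ln(0.930293)
  = −0.75 × (-0.072256) = 0.054192 substitutions/site.
Under a molecular clock d = 2μt, so t = d/(2μ) = 0.054192 / (2 × 0.025) = 1.08 Myr.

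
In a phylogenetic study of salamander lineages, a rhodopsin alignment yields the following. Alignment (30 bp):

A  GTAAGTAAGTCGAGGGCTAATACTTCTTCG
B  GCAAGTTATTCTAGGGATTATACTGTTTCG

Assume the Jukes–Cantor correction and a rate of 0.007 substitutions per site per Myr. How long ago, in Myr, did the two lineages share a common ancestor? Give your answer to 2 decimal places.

23.54

The sequences differ at 8 of 30 sites (2, 7, 9, 12, 17, 19, 25, 26), so p = 8/30 ≈ 0.266667.
d = −(3/4) ln(1 − 4p/3) = −0.75 ln(1 − 0.355556) = −0.75 ln(0.644444)
  = −0.75 × (-0.439367) = 0.329525 substitutions/site.
Under a molecular clock d = 2μt, so t = d/(2μ) = 0.329525 / (2 × 0.007) = 23.54 Myr.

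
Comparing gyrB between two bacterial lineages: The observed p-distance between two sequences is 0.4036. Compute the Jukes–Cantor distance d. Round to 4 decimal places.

0.5794

d = −(3/4) ln(1 − 4p/3) = −0.75 ln(1 − 0.538133) = −0.75 ln(0.461867)
  = −0.75 × (-0.772478) = 0.579359 substitutions/site.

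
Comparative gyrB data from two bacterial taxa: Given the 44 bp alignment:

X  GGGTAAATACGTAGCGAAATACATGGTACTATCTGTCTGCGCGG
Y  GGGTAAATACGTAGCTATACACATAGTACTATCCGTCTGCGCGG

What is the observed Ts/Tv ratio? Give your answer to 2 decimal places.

Transitions are A↔G and C↔T; transversions are all other mismatches.
Transitions: 3. Transversions: 2.
R = 3/2 = 1.50.

1.50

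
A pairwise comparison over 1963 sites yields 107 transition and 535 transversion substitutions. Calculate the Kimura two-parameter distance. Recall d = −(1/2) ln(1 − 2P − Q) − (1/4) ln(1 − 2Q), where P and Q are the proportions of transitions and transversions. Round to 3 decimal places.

P = 107/1963 ≈ 0.054508 and Q = 535/1963 ≈ 0.272542.
Under the Kimura two-parameter model, d = −½ ln(1 − 2P − Q) − ¼ ln(1 − 2Q).
1 − 2P − Q = 0.618442, giving −½ ln(0.618442) = 0.240276.
1 − 2Q = 0.454916, giving −¼ ln(0.454916) = 0.196911.
d = 0.240276 + 0.196911 = 0.437187.

0.437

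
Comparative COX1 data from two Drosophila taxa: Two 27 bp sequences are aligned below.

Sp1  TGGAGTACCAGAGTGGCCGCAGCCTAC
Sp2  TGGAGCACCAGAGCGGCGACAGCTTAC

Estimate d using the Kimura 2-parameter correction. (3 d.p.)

0.222

Of 27 sites, 4 differences are transitions and 1 are transversions, so P = 4/27 ≈ 0.148148 and Q = 1/27 ≈ 0.037037.
Under the Kimura two-parameter model, d = −½ ln(1 − 2P − Q) − ¼ ln(1 − 2Q).
1 − 2P − Q = 0.666667, giving −½ ln(0.666667) = 0.202732.
1 − 2Q = 0.925926, giving −¼ ln(0.925926) = 0.019240.
d = 0.202732 + 0.019240 = 0.221972.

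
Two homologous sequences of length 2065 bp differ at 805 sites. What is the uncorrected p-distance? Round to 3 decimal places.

p = 805/2065 = 0.389830… ≈ 0.390 (to 3 d.p.).

0.390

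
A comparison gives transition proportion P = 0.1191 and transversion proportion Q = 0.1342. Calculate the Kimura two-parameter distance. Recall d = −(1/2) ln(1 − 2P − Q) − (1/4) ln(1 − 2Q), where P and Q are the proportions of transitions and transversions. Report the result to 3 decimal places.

Under the Kimura two-parameter model, d = −½ ln(1 − 2P − Q) − ¼ ln(1 − 2Q).
1 − 2P − Q = 0.6276, giving −½ ln(0.6276) = 0.232926.
1 − 2Q = 0.7316, giving −¼ ln(0.7316) = 0.078130.
d = 0.232926 + 0.078130 = 0.311056.

0.311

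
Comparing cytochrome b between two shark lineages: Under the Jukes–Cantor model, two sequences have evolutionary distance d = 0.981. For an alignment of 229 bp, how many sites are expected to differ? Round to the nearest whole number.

125

Invert JC69: p = (3/4)(1 − e^(−4d/3)) = 0.75 × (1 − e^(-1.308)) = 0.75 × (1 − 0.270360) = 0.547230.
Expected differing sites = pL ≈ 0.547230 × 229 = 125.31567 ≈ 125.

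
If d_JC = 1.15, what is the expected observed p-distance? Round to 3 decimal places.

0.588

p = (3/4)(1 − e^(−4d/3)) = 0.75 × (1 − e^(-1.533333)) = 0.75 × (1 − 0.215815) = 0.588139.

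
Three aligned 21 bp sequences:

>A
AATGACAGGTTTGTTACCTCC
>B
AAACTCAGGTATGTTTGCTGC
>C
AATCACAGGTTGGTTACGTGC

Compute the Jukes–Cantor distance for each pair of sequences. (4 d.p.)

A–B: 7/21 sites differ → p ≈ 0.333333, d = −0.75 ln(1 − 0.444444) = 0.440839 ≈ 0.4408.
A–C: 4/21 sites differ → p ≈ 0.190476, d = −0.75 ln(1 − 0.253968) = 0.219740 ≈ 0.2197.
B–C: 7/21 sites differ → p ≈ 0.333333, d = −0.75 ln(1 − 0.444444) = 0.440839 ≈ 0.4408.

d(A,B) = 0.4408, d(A,C) = 0.2197, d(B,C) = 0.4408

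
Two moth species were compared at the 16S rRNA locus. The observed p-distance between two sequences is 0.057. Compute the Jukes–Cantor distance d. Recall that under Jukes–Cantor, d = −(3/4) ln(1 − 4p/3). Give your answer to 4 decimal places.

0.0593

d = −(3/4) ln(1 − 4p/3) = −0.75 ln(1 − 0.076) = −0.75 ln(0.924)
  = −0.75 × (-0.079043) = 0.059282 substitutions/site.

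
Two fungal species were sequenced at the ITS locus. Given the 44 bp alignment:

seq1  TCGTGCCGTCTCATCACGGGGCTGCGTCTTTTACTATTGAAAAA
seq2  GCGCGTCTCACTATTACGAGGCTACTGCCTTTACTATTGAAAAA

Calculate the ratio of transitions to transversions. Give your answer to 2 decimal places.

Transitions are A↔G and C↔T; transversions are all other mismatches.
Transitions: 9. Transversions: 5.
R = 9/5 = 1.80.

1.80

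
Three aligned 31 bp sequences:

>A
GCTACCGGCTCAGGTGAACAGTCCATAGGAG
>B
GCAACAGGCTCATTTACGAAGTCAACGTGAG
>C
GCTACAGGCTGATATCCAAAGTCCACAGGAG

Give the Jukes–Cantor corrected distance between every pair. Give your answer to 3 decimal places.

A–B: 12/31 sites differ → p ≈ 0.387097, d = −0.75 ln(1 − 0.516129) = 0.544453 ≈ 0.544.
A–C: 8/31 sites differ → p ≈ 0.258065, d = −0.75 ln(1 − 0.344087) = 0.316295 ≈ 0.316.
B–C: 8/31 sites differ → p ≈ 0.258065, d = −0.75 ln(1 − 0.344087) = 0.316295 ≈ 0.316.

d(A,B) = 0.544, d(A,C) = 0.316, d(B,C) = 0.316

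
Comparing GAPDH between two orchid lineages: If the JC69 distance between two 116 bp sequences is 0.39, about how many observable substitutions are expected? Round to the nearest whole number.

35

Invert JC69: p = (3/4)(1 − e^(−4d/3)) = 0.75 × (1 − e^(-0.52)) = 0.75 × (1 − 0.594521) = 0.304109.
Expected differing sites = pL ≈ 0.304109 × 116 = 35.276644 ≈ 35.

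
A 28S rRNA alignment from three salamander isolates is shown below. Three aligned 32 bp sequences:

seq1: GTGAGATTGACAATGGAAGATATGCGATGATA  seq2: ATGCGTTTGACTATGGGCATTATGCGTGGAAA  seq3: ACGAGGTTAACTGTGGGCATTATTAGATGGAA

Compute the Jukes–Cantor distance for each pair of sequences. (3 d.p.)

d(seq1,seq2) = 0.460, d(seq1,seq3) = 0.657, d(seq2,seq3) = 0.404

seq1–seq2: 11/32 sites differ → p = 0.34375, d = −0.75 ln(1 − 0.458333) = 0.459828 ≈ 0.460.
seq1–seq3: 14/32 sites differ → p = 0.4375, d = −0.75 ln(1 − 0.583333) = 0.656601 ≈ 0.657.
seq2–seq3: 10/32 sites differ → p = 0.3125, d = −0.75 ln(1 − 0.416667) = 0.404248 ≈ 0.404.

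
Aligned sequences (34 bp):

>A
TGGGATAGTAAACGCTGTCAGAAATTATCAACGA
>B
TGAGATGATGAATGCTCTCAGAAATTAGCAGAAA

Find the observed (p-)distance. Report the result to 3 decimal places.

The sequences differ at 10 of 34 positions (sites 3, 7, 8, 10, 13, 17, 28, 31, 32, 33).
p = 10/34 = 0.294117… ≈ 0.294 (to 3 d.p.).

0.294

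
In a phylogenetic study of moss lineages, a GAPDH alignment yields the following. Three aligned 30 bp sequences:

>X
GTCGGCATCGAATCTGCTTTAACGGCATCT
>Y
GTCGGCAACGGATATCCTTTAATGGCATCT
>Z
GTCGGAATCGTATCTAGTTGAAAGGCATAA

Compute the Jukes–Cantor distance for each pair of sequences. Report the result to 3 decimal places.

d(X,Y) = 0.188, d(X,Z) = 0.330, d(Y,Z) = 0.441

X–Y: 5/30 sites differ → p ≈ 0.166667, d = −0.75 ln(1 − 0.222223) = 0.188487 ≈ 0.188.
X–Z: 8/30 sites differ → p ≈ 0.266667, d = −0.75 ln(1 − 0.355556) = 0.329526 ≈ 0.330.
Y–Z: 10/30 sites differ → p ≈ 0.333333, d = −0.75 ln(1 − 0.444444) = 0.440839 ≈ 0.441.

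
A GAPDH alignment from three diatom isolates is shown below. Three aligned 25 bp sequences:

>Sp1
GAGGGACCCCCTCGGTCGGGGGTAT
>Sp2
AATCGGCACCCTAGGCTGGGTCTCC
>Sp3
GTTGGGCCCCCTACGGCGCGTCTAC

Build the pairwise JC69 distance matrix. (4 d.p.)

Sp1–Sp2: 12/25 sites differ → p = 0.48, d = −0.75 ln(1 − 0.64) = 0.766238 ≈ 0.7662.
Sp1–Sp3: 10/25 sites differ → p = 0.4, d = −0.75 ln(1 − 0.533333) = 0.571605 ≈ 0.5716.
Sp2–Sp3: 9/25 sites differ → p = 0.36, d = −0.75 ln(1 − 0.48) = 0.490445 ≈ 0.4904.

d(Sp1,Sp2) = 0.7662, d(Sp1,Sp3) = 0.5716, d(Sp2,Sp3) = 0.4904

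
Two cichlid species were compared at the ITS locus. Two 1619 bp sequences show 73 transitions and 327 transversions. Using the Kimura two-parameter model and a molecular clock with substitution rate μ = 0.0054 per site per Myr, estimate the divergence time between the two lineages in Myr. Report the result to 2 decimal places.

27.97

P = 73/1619 ≈ 0.04509 and Q = 327/1619 ≈ 0.201977.
Under the Kimura two-parameter model, d = −½ ln(1 − 2P − Q) − ¼ ln(1 − 2Q).
1 − 2P − Q = 0.707843, giving −½ ln(0.707843) = 0.172766.
1 − 2Q = 0.596046, giving −¼ ln(0.596046) = 0.129359.
d = 0.172766 + 0.129359 = 0.302125.
Under a molecular clock d = 2μt, so t = d/(2μ) = 0.302125 / (2 × 0.0054) = 27.97 Myr.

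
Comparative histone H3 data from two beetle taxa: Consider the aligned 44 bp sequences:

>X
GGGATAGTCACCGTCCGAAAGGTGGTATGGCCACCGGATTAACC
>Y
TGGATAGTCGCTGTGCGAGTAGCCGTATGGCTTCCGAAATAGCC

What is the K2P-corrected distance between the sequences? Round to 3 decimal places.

Of 44 sites, 8 differences are transitions and 6 are transversions, so P = 8/44 ≈ 0.181818 and Q = 6/44 ≈ 0.136364.
Under the Kimura two-parameter model, d = −½ ln(1 − 2P − Q) − ¼ ln(1 − 2Q).
1 − 2P − Q = 0.5, giving −½ ln(0.5) = 0.346574.
1 − 2Q = 0.727272, giving −¼ ln(0.727272) = 0.079614.
d = 0.346574 + 0.079614 = 0.426188.

0.426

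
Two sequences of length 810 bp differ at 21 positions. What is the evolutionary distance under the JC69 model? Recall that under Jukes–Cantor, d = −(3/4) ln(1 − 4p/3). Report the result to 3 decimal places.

0.026

p = 21/810 ≈ 0.025926.
d = −(3/4) ln(1 − 4p/3) = −0.75 ln(1 − 0.034568) = −0.75 ln(0.965432)
  = −0.75 × (-0.035180) = 0.026385 substitutions/site.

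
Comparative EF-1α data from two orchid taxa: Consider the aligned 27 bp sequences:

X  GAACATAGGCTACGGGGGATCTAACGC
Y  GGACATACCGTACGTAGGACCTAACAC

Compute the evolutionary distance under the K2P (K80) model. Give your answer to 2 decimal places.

Of 27 sites, 4 differences are transitions and 4 are transversions, so P = 4/27 ≈ 0.148148 and Q = 4/27 ≈ 0.148148.
Under the Kimura two-parameter model, d = −½ ln(1 − 2P − Q) − ¼ ln(1 − 2Q).
1 − 2P − Q = 0.555556, giving −½ ln(0.555556) = 0.293893.
1 − 2Q = 0.703704, giving −¼ ln(0.703704) = 0.087849.
d = 0.293893 + 0.087849 = 0.381742.

0.38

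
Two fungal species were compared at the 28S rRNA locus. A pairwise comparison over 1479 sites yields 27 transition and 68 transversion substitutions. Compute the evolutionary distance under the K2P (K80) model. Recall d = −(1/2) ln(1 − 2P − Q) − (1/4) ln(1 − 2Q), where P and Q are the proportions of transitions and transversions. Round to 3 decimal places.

P = 27/1479 ≈ 0.018256 and Q = 68/1479 ≈ 0.045977.
Under the Kimura two-parameter model, d = −½ ln(1 − 2P − Q) − ¼ ln(1 − 2Q).
1 − 2P − Q = 0.917511, giving −½ ln(0.917511) = 0.043045.
1 − 2Q = 0.908046, giving −¼ ln(0.908046) = 0.024115.
d = 0.043045 + 0.024115 = 0.067160.

0.067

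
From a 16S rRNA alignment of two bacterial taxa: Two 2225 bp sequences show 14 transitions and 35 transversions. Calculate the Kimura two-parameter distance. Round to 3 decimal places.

P = 14/2225 ≈ 0.006292 and Q = 35/2225 ≈ 0.01573.
Under the Kimura two-parameter model, d = −½ ln(1 − 2P − Q) − ¼ ln(1 − 2Q).
1 − 2P − Q = 0.971686, giving −½ ln(0.971686) = 0.014361.
1 − 2Q = 0.96854, giving −¼ ln(0.96854) = 0.007991.
d = 0.014361 + 0.007991 = 0.022352.

0.022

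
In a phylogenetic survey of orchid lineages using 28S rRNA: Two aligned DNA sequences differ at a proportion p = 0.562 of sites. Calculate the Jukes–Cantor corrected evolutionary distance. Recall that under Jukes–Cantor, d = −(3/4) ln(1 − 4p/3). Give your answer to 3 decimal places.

d = −(3/4) ln(1 − 4p/3) = −0.75 ln(1 − 0.749333) = −0.75 ln(0.250667)
  = −0.75 × (-1.383630) = 1.037723 substitutions/site.

1.038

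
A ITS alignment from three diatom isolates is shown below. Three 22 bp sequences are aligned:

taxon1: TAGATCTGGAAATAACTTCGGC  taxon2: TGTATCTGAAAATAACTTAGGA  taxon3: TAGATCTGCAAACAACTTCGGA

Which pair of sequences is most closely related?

taxon1–taxon2: 5/22 differ, p = 0.227, d = 0.271.
taxon1–taxon3: 3/22 differ, p = 0.136, d = 0.151.
taxon2–taxon3: 5/22 differ, p = 0.227, d = 0.271.
The smallest distance is between taxon1 and taxon3.

taxon1 and taxon3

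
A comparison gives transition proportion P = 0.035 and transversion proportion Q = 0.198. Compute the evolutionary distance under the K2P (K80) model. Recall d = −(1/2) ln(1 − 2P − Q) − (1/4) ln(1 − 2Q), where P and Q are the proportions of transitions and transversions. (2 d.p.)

Under the Kimura two-parameter model, d = −½ ln(1 − 2P − Q) − ¼ ln(1 − 2Q).
1 − 2P − Q = 0.732, giving −½ ln(0.732) = 0.155987.
1 − 2Q = 0.604, giving −¼ ln(0.604) = 0.126045.
d = 0.155987 + 0.126045 = 0.282032.

0.28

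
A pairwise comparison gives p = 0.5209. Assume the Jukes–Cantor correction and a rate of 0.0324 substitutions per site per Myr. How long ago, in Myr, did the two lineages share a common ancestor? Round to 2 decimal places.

13.73

d = −(3/4) ln(1 − 4p/3) = −0.75 ln(1 − 0.694533) = −0.75 ln(0.305467)
  = −0.75 × (-1.185914) = 0.889436 substitutions/site.
Under a molecular clock d = 2μt, so t = d/(2μ) = 0.889436 / (2 × 0.0324) = 13.73 Myr.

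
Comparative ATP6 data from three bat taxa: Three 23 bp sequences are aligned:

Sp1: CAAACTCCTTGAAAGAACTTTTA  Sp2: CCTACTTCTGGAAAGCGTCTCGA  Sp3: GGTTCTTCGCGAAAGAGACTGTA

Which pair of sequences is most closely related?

Sp1–Sp2: 10/23 differ, p = 0.435, d = 0.650.
Sp1–Sp3: 11/23 differ, p = 0.478, d = 0.761.
Sp2–Sp3: 9/23 differ, p = 0.391, d = 0.553.
The smallest distance is between Sp2 and Sp3.

Sp2 and Sp3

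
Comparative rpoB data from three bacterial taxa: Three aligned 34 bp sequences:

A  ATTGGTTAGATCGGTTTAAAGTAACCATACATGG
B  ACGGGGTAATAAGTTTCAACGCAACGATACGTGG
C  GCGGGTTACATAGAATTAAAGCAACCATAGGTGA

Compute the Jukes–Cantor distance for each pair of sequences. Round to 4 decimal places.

A–B: 13/34 sites differ → p ≈ 0.382353, d = −0.75 ln(1 − 0.509804) = 0.534712 ≈ 0.5347.
A–C: 11/34 sites differ → p ≈ 0.323529, d = −0.75 ln(1 − 0.431372) = 0.423397 ≈ 0.4234.
B–C: 12/34 sites differ → p ≈ 0.352941, d = −0.75 ln(1 − 0.470588) = 0.476991 ≈ 0.4770.

d(A,B) = 0.5347, d(A,C) = 0.4234, d(B,C) = 0.4770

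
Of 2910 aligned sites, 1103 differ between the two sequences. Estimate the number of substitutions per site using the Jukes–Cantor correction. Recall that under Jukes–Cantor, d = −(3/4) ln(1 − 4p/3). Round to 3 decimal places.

0.528

p = 1103/2910 ≈ 0.379038.
d = −(3/4) ln(1 − 4p/3) = −0.75 ln(1 − 0.505384) = −0.75 ln(0.494616)
  = −0.75 × (-0.703974) = 0.527981 substitutions/site.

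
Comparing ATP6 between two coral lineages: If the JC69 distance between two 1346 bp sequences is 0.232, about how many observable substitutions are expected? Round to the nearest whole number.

269

Invert JC69: p = (3/4)(1 − e^(−4d/3)) = 0.75 × (1 − e^(-0.309333)) = 0.75 × (1 − 0.733936) = 0.199548.
Expected differing sites = pL ≈ 0.199548 × 1346 = 268.591608 ≈ 269.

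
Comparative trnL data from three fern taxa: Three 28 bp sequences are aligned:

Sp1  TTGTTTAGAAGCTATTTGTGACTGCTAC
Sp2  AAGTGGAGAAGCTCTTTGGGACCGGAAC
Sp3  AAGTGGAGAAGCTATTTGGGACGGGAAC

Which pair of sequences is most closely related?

Sp1–Sp2: 9/28 differ, p = 0.321, d = 0.420.
Sp1–Sp3: 8/28 differ, p = 0.286, d = 0.360.
Sp2–Sp3: 2/28 differ, p = 0.071, d = 0.075.
The smallest distance is between Sp2 and Sp3.

Sp2 and Sp3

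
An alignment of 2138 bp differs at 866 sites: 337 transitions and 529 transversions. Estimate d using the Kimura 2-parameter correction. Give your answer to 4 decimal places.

P = 337/2138 ≈ 0.157624 and Q = 529/2138 ≈ 0.247428.
Under the Kimura two-parameter model, d = −½ ln(1 − 2P − Q) − ¼ ln(1 − 2Q).
1 − 2P − Q = 0.437324, giving −½ ln(0.437324) = 0.413540.
1 − 2Q = 0.505144, giving −¼ ln(0.505144) = 0.170728.
d = 0.413540 + 0.170728 = 0.584268.

0.5843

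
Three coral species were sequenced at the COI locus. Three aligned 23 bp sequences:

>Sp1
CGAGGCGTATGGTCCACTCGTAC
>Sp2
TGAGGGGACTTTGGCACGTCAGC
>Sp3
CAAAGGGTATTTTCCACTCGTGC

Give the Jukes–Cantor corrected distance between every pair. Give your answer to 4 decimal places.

d(Sp1,Sp2) = 1.0507, d(Sp1,Sp3) = 0.3206, d(Sp2,Sp3) = 0.7614

Sp1–Sp2: 13/23 sites differ → p ≈ 0.565217, d = −0.75 ln(1 − 0.753623) = 1.050669 ≈ 1.0507.
Sp1–Sp3: 6/23 sites differ → p ≈ 0.26087, d = −0.75 ln(1 − 0.347827) = 0.320584 ≈ 0.3206.
Sp2–Sp3: 11/23 sites differ → p ≈ 0.478261, d = −0.75 ln(1 − 0.637681) = 0.761423 ≈ 0.7614.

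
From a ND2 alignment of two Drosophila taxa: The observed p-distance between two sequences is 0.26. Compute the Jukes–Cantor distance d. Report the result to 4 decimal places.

d = −(3/4) ln(1 − 4p/3) = −0.75 ln(1 − 0.346667) = −0.75 ln(0.653333)
  = −0.75 × (-0.425668) = 0.319251 substitutions/site.

0.3193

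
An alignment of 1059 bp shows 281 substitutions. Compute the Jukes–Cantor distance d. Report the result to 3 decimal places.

0.327

p = 281/1059 ≈ 0.265345.
d = −(3/4) ln(1 − 4p/3) = −0.75 ln(1 − 0.353793) = −0.75 ln(0.646207)
  = −0.75 × (-0.436635) = 0.327476 substitutions/site.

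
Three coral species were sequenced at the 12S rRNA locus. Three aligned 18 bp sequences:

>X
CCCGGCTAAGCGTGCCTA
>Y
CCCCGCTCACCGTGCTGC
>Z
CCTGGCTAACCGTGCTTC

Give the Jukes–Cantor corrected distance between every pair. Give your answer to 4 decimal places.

d(X,Y) = 0.4408, d(X,Z) = 0.2635, d(Y,Z) = 0.2635

X–Y: 6/18 sites differ → p ≈ 0.333333, d = −0.75 ln(1 − 0.444444) = 0.440839 ≈ 0.4408.
X–Z: 4/18 sites differ → p ≈ 0.222222, d = −0.75 ln(1 − 0.296296) = 0.263548 ≈ 0.2635.
Y–Z: 4/18 sites differ → p ≈ 0.222222, d = −0.75 ln(1 − 0.296296) = 0.263548 ≈ 0.2635.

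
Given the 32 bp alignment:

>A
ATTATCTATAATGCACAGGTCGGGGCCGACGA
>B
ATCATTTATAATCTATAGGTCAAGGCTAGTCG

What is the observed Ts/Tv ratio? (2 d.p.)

Transitions are A↔G and C↔T; transversions are all other mismatches.
Transitions: 11. Transversions: 2.
R = 11/2 = 5.50.

5.50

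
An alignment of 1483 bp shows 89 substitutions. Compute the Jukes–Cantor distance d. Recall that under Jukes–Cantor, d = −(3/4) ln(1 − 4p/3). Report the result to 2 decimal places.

p = 89/1483 ≈ 0.060013.
d = −(3/4) ln(1 − 4p/3) = −0.75 ln(1 − 0.080017) = −0.75 ln(0.919983)
  = −0.75 × (-0.083400) = 0.062550 substitutions/site.

0.06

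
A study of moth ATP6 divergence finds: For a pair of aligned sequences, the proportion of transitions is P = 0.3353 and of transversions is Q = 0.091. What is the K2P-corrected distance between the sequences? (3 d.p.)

0.767

Under the Kimura two-parameter model, d = −½ ln(1 − 2P − Q) − ¼ ln(1 − 2Q).
1 − 2P − Q = 0.2384, giving −½ ln(0.2384) = 0.716903.
1 − 2Q = 0.818, giving −¼ ln(0.818) = 0.050223.
d = 0.716903 + 0.050223 = 0.767126.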